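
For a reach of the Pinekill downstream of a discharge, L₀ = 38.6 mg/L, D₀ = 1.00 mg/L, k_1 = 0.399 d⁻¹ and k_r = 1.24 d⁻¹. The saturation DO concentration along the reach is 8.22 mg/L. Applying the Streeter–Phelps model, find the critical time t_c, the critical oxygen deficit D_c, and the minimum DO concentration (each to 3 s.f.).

t_c ≈ 1.28 d; D_c ≈ 7.45 mg/L; min DO ≈ 0.771 mg/L

t_c = [1/(k_r−k_1)] ln[(k_r/k_1)(1 − D₀(k_r−k_1)/(k_1 L₀))]
= [1/(1.24−0.399)] ln[(1.24/0.399)(1 − 1.00×0.8410/(0.399×38.6))]
= (1/0.8410) ln[3.108 × 0.9454] = 1.189 × ln(2.938) = 1.189 × 1.078 = 1.282 d.
D_c = (k_1/k_r) L₀ e^(−k_1 t_c) = (0.399/1.24) × 38.6 × e^(−0.399×1.282) = 0.3218 × 38.6 × 0.5997 = 7.449 mg/L.
Minimum DO = C_s − D_c = 8.22 − 7.449 = 0.7714 mg/L.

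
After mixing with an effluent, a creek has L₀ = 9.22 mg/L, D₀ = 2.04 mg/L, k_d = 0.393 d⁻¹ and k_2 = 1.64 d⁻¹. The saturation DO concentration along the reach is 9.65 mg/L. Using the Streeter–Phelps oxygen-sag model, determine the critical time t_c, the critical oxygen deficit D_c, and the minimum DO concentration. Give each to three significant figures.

With k_2/k_d = 4.173 and 1 − D₀(k_2−k_d)/(k_d L₀) = 0.2979,
t_c = ln(4.173 × 0.2979) / (1.64 − 0.393) = ln(1.243) / 1.247 = 0.2178/1.247 = 0.1746 d.
D_c = (k_d/k_2) L₀ e^(−k_d t_c) = (0.393/1.64) × 9.22 × e^(−0.393×0.1746) = 0.2396 × 9.22 × 0.9337 = 2.063 mg/L.
Minimum DO = C_s − D_c = 9.65 − 2.063 = 7.587 mg/L.

t_c ≈ 0.175 d; D_c ≈ 2.06 mg/L; min DO ≈ 7.59 mg/L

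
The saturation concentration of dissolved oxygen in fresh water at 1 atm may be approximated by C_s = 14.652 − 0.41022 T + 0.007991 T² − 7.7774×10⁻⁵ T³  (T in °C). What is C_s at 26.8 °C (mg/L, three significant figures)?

C_s ≈ 7.90 mg/L

C_s = 14.652 − 0.41022×26.8 + 0.007991×26.8² − 7.7774×10⁻⁵×26.8³ = 7.901 mg/L.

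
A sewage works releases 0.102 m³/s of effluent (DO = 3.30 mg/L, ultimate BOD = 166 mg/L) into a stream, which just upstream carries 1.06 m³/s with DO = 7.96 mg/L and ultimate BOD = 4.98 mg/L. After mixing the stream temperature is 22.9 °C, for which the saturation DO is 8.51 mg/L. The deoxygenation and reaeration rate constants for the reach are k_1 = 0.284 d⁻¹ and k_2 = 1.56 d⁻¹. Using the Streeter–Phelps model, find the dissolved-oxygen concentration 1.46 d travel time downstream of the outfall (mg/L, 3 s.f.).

Mixed DO = (1.06×7.96 + 0.102×3.30)/(1.06+0.102) = 8.774/1.162 = 7.551 mg/L.
Mixed L₀ = (1.06×4.98 + 0.102×166)/(1.162) = 22.21/1.162 = 19.11 mg/L.
Initial deficit D₀ = C_s − DO₀ = 8.51 − 7.551 = 0.9591 mg/L.
D(1.46) = [0.284×19.11/(1.56−0.284)](e^(−0.284×1.46) − e^(−1.56×1.46)) + 0.9591 e^(−1.56×1.46)
= 4.254 × (0.6606 − 0.1025) + 0.9591 × 0.1025 = 2.472 mg/L.
DO = 8.51 − 2.472 = 6.038 mg/L.

DO ≈ 6.04 mg/L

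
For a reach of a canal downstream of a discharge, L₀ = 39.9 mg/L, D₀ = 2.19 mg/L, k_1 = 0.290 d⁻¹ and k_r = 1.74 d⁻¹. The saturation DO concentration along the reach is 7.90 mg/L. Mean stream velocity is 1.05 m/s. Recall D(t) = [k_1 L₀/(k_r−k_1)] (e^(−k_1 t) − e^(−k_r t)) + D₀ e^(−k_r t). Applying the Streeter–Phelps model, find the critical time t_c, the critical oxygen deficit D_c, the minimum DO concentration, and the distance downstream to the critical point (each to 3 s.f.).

At the critical point dD/dt = 0, so k_1 L₀ e^(−k_1 t) = k_r D. Substituting D(t) from the Streeter–Phelps equation and solving for t gives
t_c = ln[(k_r/k_1)(1 − D₀(k_r−k_1)/(k_1 L₀))] / (k_r−k_1).
Here k_r−k_1 = 1.450 d⁻¹ and 1 − D₀(k_r−k_1)/(k_1 L₀) = 1 − 2.19×1.450/(0.290×39.9) = 0.7256, so
t_c = ln(6.000 × 0.7256) / 1.450 = 1.471 / 1.450 = 1.014 d.
D_c = (k_1/k_r) L₀ e^(−k_1 t_c) = (0.290/1.74) × 39.9 × e^(−0.290×1.014) = 0.1667 × 39.9 × 0.7451 = 4.955 mg/L.
Minimum DO = C_s − D_c = 7.90 − 4.955 = 2.945 mg/L.
x_c = v t_c = 1.05 m/s × 1.014 d × 86400 s/d = 92030 m ≈ 92.0 km.

t_c ≈ 1.01 d; D_c ≈ 4.96 mg/L; min DO ≈ 2.94 mg/L; x_c ≈ 92.0 km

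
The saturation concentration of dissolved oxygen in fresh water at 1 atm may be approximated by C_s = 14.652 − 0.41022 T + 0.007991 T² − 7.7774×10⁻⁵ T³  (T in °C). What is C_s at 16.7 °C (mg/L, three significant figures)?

C_s = 14.652 − 0.41022×16.7 + 0.007991×16.7² − 7.7774×10⁻⁵×16.7³ = 9.668 mg/L.

C_s ≈ 9.67 mg/L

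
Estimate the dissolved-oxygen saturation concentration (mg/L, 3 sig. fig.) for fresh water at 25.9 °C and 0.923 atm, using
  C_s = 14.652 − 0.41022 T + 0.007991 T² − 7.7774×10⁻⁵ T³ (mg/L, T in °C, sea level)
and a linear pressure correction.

C_s ≈ 7.42 mg/L

At sea level: C_s = 14.652 − 0.41022×25.9 + 0.007991×25.9² − 7.7774×10⁻⁵×25.9³ = 8.037 mg/L.
Pressure correction: C_s' = 8.037 × 0.923 = 7.418 mg/L.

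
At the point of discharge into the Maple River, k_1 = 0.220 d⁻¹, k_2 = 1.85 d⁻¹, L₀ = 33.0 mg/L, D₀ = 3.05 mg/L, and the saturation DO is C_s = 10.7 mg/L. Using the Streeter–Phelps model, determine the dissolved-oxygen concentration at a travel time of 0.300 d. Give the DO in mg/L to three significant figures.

DO ≈ 7.34 mg/L

k_1 L₀/(k_2−k_1) = 0.220×33.0/(1.85−0.220) = 7.260/1.630 = 4.454 mg/L.
e^(−k_1 t) = e^(−0.220×0.3000) = 0.9361; e^(−k_2 t) = e^(−1.85×0.3000) = 0.5741.
D = 4.454 × (0.9361 − 0.5741) + 3.05 × 0.5741 = 1.613 + 1.751 = 3.364 mg/L.
DO = C_s − D = 10.7 − 3.364 = 7.336 mg/L.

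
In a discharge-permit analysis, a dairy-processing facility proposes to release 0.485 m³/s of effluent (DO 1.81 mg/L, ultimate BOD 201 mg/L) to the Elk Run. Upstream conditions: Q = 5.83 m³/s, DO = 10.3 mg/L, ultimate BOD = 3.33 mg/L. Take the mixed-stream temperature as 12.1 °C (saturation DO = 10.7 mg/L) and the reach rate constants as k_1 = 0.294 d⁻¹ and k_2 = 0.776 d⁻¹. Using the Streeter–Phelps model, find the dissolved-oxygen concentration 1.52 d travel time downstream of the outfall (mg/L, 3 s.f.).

DO ≈ 6.63 mg/L

Mixed DO = (5.83×10.3 + 0.485×1.81)/(5.83+0.485) = 60.93/6.315 = 9.648 mg/L.
Mixed L₀ = (5.83×3.33 + 0.485×201)/(6.315) = 116.9/6.315 = 18.51 mg/L.
Initial deficit D₀ = C_s − DO₀ = 10.7 − 9.648 = 1.052 mg/L.
D(1.52) = [0.294×18.51/(0.776−0.294)](e^(−0.294×1.52) − e^(−0.776×1.52)) + 1.052 e^(−0.776×1.52)
= 11.29 × (0.6396 − 0.3074) + 1.052 × 0.3074 = 4.074 mg/L.
DO = 10.7 − 4.074 = 6.626 mg/L.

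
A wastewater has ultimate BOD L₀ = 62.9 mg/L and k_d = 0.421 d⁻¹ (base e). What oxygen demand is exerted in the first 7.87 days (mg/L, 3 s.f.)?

y_t = L₀(1 − e^(−k_d t)) = 62.9 × (1 − e^(−0.421×7.87))
= 62.9 × (1 − 0.03640) = 62.9 × 0.9636 = 60.61 mg/L.

y ≈ 60.6 mg/L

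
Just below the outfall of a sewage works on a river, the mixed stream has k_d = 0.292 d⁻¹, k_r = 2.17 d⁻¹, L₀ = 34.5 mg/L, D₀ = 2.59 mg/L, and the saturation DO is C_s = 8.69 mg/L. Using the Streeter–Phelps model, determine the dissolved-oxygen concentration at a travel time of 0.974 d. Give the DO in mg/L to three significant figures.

DO ≈ 4.99 mg/L

k_d L₀/(k_r−k_d) = 0.292×34.5/(2.17−0.292) = 10.07/1.878 = 5.364 mg/L.
e^(−k_d t) = e^(−0.292×0.9740) = 0.7525; e^(−k_r t) = e^(−2.17×0.9740) = 0.1208.
D = 5.364 × (0.7525 − 0.1208) + 2.59 × 0.1208 = 3.388 + 0.3129 = 3.701 mg/L.
DO = C_s − D = 8.69 − 3.701 = 4.989 mg/L.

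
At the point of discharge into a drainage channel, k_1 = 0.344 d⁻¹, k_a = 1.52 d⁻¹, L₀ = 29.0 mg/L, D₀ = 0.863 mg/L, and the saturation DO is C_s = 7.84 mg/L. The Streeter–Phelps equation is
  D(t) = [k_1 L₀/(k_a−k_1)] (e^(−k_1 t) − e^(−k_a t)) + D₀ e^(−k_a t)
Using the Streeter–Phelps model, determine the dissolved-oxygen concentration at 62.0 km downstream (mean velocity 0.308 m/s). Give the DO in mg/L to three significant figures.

Travel time t = x/v = 62.0 km / (0.308 m/s) = 62000 m / 0.308 m/s = 201300 s = 2.330 d.
k_1 L₀/(k_a−k_1) = 0.344×29.0/(1.52−0.344) = 9.976/1.176 = 8.483 mg/L.
e^(−k_1 t) = e^(−0.344×2.330) = 0.4487; e^(−k_a t) = e^(−1.52×2.330) = 0.02897.
D = 8.483 × (0.4487 − 0.02897) + 0.863 × 0.02897 = 3.560 + 0.02500 = 3.585 mg/L.
DO = C_s − D = 7.84 − 3.585 = 4.255 mg/L.

DO ≈ 4.25 mg/L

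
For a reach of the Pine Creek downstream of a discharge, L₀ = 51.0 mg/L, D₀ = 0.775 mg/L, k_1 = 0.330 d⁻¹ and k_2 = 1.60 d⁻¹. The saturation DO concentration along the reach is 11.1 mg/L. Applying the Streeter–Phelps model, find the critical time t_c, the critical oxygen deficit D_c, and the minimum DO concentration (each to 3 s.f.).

t_c ≈ 1.20 d; D_c ≈ 7.09 mg/L; min DO ≈ 4.01 mg/L

With k_2/k_1 = 4.848 and 1 − D₀(k_2−k_1)/(k_1 L₀) = 0.9415,
t_c = ln(4.848 × 0.9415) / (1.60 − 0.330) = ln(4.565) / 1.270 = 1.518/1.270 = 1.196 d.
D_c = (k_1/k_2) L₀ e^(−k_1 t_c) = (0.330/1.60) × 51.0 × e^(−0.330×1.196) = 0.2062 × 51.0 × 0.6740 = 7.089 mg/L.
Minimum DO = C_s − D_c = 11.1 − 7.089 = 4.011 mg/L.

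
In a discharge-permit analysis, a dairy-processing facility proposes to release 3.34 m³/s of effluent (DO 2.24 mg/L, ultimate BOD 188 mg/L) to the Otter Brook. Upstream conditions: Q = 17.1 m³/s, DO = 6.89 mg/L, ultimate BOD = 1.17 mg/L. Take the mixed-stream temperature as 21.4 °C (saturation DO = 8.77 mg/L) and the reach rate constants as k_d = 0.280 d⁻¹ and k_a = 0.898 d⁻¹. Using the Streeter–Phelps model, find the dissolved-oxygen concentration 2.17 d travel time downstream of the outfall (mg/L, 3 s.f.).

DO ≈ 2.62 mg/L

Mixed DO = (17.1×6.89 + 3.34×2.24)/(17.1+3.34) = 125.3/20.44 = 6.130 mg/L.
Mixed L₀ = (17.1×1.17 + 3.34×188)/(20.44) = 647.9/20.44 = 31.70 mg/L.
Initial deficit D₀ = C_s − DO₀ = 8.77 − 6.130 = 2.640 mg/L.
D(2.17) = [0.280×31.70/(0.898−0.280)](e^(−0.280×2.17) − e^(−0.898×2.17)) + 2.640 e^(−0.898×2.17)
= 14.36 × (0.5447 − 0.1425) + 2.640 × 0.1425 = 6.152 mg/L.
DO = 8.77 − 6.152 = 2.618 mg/L.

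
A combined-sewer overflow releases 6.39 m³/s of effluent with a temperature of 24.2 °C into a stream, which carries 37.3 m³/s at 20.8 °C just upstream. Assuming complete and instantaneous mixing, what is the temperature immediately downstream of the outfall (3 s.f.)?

Flow-weighted mixing: C = (Q_r C_r + Q_w C_w)/(Q_r + Q_w)
= (37.3×20.8 + 6.39×24.2)/(37.3 + 6.39) = 930.5/43.69 = 21.30 °C.

21.3 °C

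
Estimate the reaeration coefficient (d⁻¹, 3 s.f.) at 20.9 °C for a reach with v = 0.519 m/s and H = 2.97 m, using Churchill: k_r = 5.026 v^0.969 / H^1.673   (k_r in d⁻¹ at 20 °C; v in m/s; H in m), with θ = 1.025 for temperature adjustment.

k_r ≈ 0.441 d⁻¹

k_r(20) = 5.026 × 0.519^0.969 / 2.97^1.673 = 5.026 × 0.5297 / 6.179 = 0.4308 d⁻¹.
k_r(20.9) = 0.4308 × 1.025^(20.9−20) = 0.4308 × 1.022 = 0.4405 d⁻¹.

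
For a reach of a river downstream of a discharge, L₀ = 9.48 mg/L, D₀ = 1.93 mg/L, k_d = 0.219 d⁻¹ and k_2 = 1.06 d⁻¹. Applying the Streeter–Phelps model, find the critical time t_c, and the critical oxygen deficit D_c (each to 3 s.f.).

t_c ≈ 0.0649 d; D_c ≈ 1.93 mg/L

At the critical point dD/dt = 0, so k_d L₀ e^(−k_d t) = k_2 D. Substituting D(t) from the Streeter–Phelps equation and solving for t gives
t_c = ln[(k_2/k_d)(1 − D₀(k_2−k_d)/(k_d L₀))] / (k_2−k_d).
Here k_2−k_d = 0.8410 d⁻¹ and 1 − D₀(k_2−k_d)/(k_d L₀) = 1 − 1.93×0.8410/(0.219×9.48) = 0.2182, so
t_c = ln(4.840 × 0.2182) / 0.8410 = 0.05457 / 0.8410 = 0.06488 d.
L(t_c) = L₀ e^(−k_d t_c) = 9.48 × 0.9859 = 9.346 mg/L, and at the critical point k_2 D_c = k_d L, so D_c = (0.219/1.06) × 9.346 = 1.931 mg/L.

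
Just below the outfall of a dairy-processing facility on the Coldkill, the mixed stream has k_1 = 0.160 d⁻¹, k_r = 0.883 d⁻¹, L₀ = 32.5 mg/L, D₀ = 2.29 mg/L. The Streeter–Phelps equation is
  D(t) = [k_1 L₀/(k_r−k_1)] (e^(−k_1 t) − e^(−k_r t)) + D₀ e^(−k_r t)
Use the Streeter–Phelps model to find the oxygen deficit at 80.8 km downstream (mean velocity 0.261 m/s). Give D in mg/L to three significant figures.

Travel time t = x/v = 80.8 km / (0.261 m/s) = 80800 m / 0.261 m/s = 309600 s = 3.583 d.
k_1 L₀/(k_r−k_1) = 0.160×32.5/(0.883−0.160) = 5.200/0.7230 = 7.192 mg/L.
e^(−k_1 t) = e^(−0.160×3.583) = 0.5637; e^(−k_r t) = e^(−0.883×3.583) = 0.04226.
D = 7.192 × (0.5637 − 0.04226) + 2.29 × 0.04226 = 3.750 + 0.09678 = 3.847 mg/L.

D ≈ 3.85 mg/L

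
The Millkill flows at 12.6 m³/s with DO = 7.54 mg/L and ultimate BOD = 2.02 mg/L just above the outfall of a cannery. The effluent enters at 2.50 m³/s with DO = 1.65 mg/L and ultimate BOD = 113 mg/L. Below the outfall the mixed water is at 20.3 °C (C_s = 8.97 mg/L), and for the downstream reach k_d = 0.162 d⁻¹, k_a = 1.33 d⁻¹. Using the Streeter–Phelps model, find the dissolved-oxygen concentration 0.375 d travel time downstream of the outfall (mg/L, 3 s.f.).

Mixed DO = (12.6×7.54 + 2.50×1.65)/(12.6+2.50) = 99.13/15.10 = 6.565 mg/L.
Mixed L₀ = (12.6×2.02 + 2.50×113)/(15.10) = 308.0/15.10 = 20.39 mg/L.
Initial deficit D₀ = C_s − DO₀ = 8.97 − 6.565 = 2.405 mg/L.
D(0.375) = [0.162×20.39/(1.33−0.162)](e^(−0.162×0.375) − e^(−1.33×0.375)) + 2.405 e^(−1.33×0.375)
= 2.829 × (0.9411 − 0.6073) + 2.405 × 0.6073 = 2.405 mg/L.
DO = 8.97 − 2.405 = 6.565 mg/L.

DO ≈ 6.57 mg/L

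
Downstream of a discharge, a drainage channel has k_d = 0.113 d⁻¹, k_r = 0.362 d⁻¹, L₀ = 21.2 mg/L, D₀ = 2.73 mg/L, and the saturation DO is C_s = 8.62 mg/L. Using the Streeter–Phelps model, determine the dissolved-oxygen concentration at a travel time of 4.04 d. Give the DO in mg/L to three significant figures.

k_d L₀/(k_r−k_d) = 0.113×21.2/(0.362−0.113) = 2.396/0.2490 = 9.621 mg/L.
e^(−k_d t) = e^(−0.113×4.040) = 0.6335; e^(−k_r t) = e^(−0.362×4.040) = 0.2317.
D = 9.621 × (0.6335 − 0.2317) + 2.73 × 0.2317 = 3.866 + 0.6324 = 4.498 mg/L.
DO = C_s − D = 8.62 − 4.498 = 4.122 mg/L.

DO ≈ 4.12 mg/L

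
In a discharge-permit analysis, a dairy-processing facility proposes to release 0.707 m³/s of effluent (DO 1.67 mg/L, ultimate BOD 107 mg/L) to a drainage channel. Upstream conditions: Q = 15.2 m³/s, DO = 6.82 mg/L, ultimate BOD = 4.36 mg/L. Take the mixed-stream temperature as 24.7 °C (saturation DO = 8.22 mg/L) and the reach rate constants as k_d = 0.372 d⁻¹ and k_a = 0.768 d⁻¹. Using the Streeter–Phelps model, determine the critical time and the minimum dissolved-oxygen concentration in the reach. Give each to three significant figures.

t_c ≈ 1.28 d; minimum DO ≈ 5.54 mg/L

Mixed DO = (15.2×6.82 + 0.707×1.67)/(15.2+0.707) = 104.8/15.91 = 6.591 mg/L.
Mixed L₀ = (15.2×4.36 + 0.707×107)/(15.91) = 141.9/15.91 = 8.922 mg/L.
Initial deficit D₀ = C_s − DO₀ = 8.22 − 6.591 = 1.629 mg/L.
t_c = (1/0.3960) ln[(0.768/0.372)(1 − 1.629×0.3960/(0.372×8.922))] = 2.525 × ln(1.663) = 1.285 d.
D_c = (0.372/0.768) × 8.922 × e^(−0.372×1.285) = 0.4844 × 8.922 × 0.6201 = 2.680 mg/L.
Minimum DO = 8.22 − 2.680 = 5.540 mg/L.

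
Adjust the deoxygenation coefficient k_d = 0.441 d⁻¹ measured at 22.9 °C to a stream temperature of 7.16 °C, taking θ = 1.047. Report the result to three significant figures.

k_d(T₂) = k_d(T₁) · θ^(T₂−T₁) = 0.441 × 1.047^(7.16−22.9)
= 0.441 × 1.047^-15.7 = 0.441 × 0.4853 = 0.2140 d⁻¹.

k_d ≈ 0.214 d⁻¹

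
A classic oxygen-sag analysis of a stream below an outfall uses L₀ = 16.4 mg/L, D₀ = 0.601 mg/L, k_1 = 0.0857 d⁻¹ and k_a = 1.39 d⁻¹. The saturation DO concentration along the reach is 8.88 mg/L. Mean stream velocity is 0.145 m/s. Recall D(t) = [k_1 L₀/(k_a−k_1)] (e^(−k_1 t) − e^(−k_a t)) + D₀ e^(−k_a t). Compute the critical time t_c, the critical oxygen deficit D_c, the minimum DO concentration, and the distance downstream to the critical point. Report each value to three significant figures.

With k_a/k_1 = 16.22 and 1 − D₀(k_a−k_1)/(k_1 L₀) = 0.4423,
t_c = ln(16.22 × 0.4423) / (1.39 − 0.0857) = ln(7.173) / 1.304 = 1.970/1.304 = 1.511 d.
D_c = (k_1/k_a) L₀ e^(−k_1 t_c) = (0.0857/1.39) × 16.4 × e^(−0.0857×1.511) = 0.06165 × 16.4 × 0.8786 = 0.8884 mg/L.
Minimum DO = C_s − D_c = 8.88 − 0.8884 = 7.992 mg/L.
x_c = v t_c = 0.145 m/s × 1.511 d × 86400 s/d = 18930 m ≈ 18.9 km.

t_c ≈ 1.51 d; D_c ≈ 0.888 mg/L; min DO ≈ 7.99 mg/L; x_c ≈ 18.9 km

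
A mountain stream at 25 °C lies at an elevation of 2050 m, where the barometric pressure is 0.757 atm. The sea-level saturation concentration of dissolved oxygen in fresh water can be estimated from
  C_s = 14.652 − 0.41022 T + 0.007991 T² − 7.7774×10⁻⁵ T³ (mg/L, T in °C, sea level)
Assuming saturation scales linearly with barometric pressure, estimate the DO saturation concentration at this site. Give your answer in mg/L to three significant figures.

C_s ≈ 6.19 mg/L

At sea level: C_s = 14.652 − 0.41022×25 + 0.007991×25² − 7.7774×10⁻⁵×25³ = 8.176 mg/L.
Pressure correction: C_s' = 8.176 × 0.757 = 6.189 mg/L.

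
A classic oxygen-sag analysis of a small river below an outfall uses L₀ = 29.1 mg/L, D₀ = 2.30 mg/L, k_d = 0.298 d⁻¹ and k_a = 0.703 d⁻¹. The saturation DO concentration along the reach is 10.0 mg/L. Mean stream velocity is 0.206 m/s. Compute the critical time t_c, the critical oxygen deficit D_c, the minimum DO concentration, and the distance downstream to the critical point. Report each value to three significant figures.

t_c ≈ 1.84 d; D_c ≈ 7.13 mg/L; min DO ≈ 2.87 mg/L; x_c ≈ 32.7 km

With k_a/k_d = 2.359 and 1 − D₀(k_a−k_d)/(k_d L₀) = 0.8926,
t_c = ln(2.359 × 0.8926) / (0.703 − 0.298) = ln(2.106) / 0.4050 = 0.7446/0.4050 = 1.839 d.
D_c = (k_d/k_a) L₀ e^(−k_d t_c) = (0.298/0.703) × 29.1 × e^(−0.298×1.839) = 0.4239 × 29.1 × 0.5782 = 7.132 mg/L.
Minimum DO = C_s − D_c = 10.0 − 7.132 = 2.868 mg/L.
x_c = v t_c = 0.206 m/s × 1.839 d × 86400 s/d = 32720 m ≈ 32.7 km.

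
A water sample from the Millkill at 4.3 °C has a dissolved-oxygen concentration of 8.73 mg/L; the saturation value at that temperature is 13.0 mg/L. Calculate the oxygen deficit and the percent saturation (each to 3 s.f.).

D ≈ 4.27 mg/L; 67.2 % saturation

D = C_s − C = 13.0 − 8.73 = 4.27 mg/L.
% saturation = 8.73/13.0 × 100 = 67.2 %.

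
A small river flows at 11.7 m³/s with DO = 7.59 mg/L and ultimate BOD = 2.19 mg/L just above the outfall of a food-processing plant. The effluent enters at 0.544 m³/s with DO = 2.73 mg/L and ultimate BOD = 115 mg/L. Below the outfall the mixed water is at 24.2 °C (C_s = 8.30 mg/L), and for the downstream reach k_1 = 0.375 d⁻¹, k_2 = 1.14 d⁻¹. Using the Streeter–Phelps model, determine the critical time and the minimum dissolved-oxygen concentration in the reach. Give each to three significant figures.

t_c ≈ 1.06 d; minimum DO ≈ 6.71 mg/L

Mixed DO = (11.7×7.59 + 0.544×2.73)/(11.7+0.544) = 90.29/12.24 = 7.374 mg/L.
Mixed L₀ = (11.7×2.19 + 0.544×115)/(12.24) = 88.18/12.24 = 7.202 mg/L.
Initial deficit D₀ = C_s − DO₀ = 8.30 − 7.374 = 0.9259 mg/L.
t_c = (1/0.7650) ln[(1.14/0.375)(1 − 0.9259×0.7650/(0.375×7.202))] = 1.307 × ln(2.243) = 1.056 d.
D_c = (0.375/1.14) × 7.202 × e^(−0.375×1.056) = 0.3289 × 7.202 × 0.6731 = 1.595 mg/L.
Minimum DO = 8.30 − 1.595 = 6.705 mg/L.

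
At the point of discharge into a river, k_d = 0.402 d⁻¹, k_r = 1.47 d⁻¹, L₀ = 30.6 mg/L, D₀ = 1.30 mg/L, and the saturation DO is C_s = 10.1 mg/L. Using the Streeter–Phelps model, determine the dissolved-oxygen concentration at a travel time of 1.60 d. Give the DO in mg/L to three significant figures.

k_d L₀/(k_r−k_d) = 0.402×30.6/(1.47−0.402) = 12.30/1.068 = 11.52 mg/L.
e^(−k_d t) = e^(−0.402×1.600) = 0.5256; e^(−k_r t) = e^(−1.47×1.600) = 0.09518.
D = 11.52 × (0.5256 − 0.09518) + 1.30 × 0.09518 = 4.958 + 0.1237 = 5.081 mg/L.
DO = C_s − D = 10.1 − 5.081 = 5.019 mg/L.

DO ≈ 5.02 mg/L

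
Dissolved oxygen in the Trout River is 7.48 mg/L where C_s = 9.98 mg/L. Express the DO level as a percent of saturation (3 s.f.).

% saturation = C/C_s × 100 = 7.48/9.98 × 100 = 74.9 %.

74.9 % saturation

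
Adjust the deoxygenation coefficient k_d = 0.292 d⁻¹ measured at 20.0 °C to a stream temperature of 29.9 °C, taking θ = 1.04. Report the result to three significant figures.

k_d ≈ 0.431 d⁻¹

k_d(T₂) = k_d(T₁) · θ^(T₂−T₁) = 0.292 × 1.04^(29.9−20.0)
= 0.292 × 1.04^9.90 = 0.292 × 1.474 = 0.4305 d⁻¹.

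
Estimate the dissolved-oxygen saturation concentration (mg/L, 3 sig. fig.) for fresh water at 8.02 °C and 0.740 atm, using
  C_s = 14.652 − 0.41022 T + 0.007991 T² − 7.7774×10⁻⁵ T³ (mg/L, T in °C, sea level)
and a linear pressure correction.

C_s ≈ 8.76 mg/L

At sea level: C_s = 14.652 − 0.41022×8.02 + 0.007991×8.02² − 7.7774×10⁻⁵×8.02³ = 11.84 mg/L.
Pressure correction: C_s' = 11.84 × 0.740 = 8.759 mg/L.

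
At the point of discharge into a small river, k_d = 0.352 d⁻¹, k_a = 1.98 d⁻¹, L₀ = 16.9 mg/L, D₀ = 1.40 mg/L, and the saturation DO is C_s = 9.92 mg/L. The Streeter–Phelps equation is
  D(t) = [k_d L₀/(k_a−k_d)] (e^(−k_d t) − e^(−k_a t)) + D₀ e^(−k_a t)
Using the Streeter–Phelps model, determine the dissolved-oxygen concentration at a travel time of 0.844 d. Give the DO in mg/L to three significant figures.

k_d L₀/(k_a−k_d) = 0.352×16.9/(1.98−0.352) = 5.949/1.628 = 3.654 mg/L.
e^(−k_d t) = e^(−0.352×0.8440) = 0.7430; e^(−k_a t) = e^(−1.98×0.8440) = 0.1880.
D = 3.654 × (0.7430 − 0.1880) + 1.40 × 0.1880 = 2.028 + 0.2633 = 2.291 mg/L.
DO = C_s − D = 9.92 − 2.291 = 7.629 mg/L.

DO ≈ 7.63 mg/L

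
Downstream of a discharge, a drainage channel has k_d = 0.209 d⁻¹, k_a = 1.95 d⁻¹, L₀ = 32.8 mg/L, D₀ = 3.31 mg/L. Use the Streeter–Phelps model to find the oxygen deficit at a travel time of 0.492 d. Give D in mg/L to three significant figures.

D ≈ 3.31 mg/L

k_d L₀/(k_a−k_d) = 0.209×32.8/(1.95−0.209) = 6.855/1.741 = 3.938 mg/L.
e^(−k_d t) = e^(−0.209×0.4920) = 0.9023; e^(−k_a t) = e^(−1.95×0.4920) = 0.3831.
D = 3.938 × (0.9023 − 0.3831) + 3.31 × 0.3831 = 2.044 + 1.268 = 3.312 mg/L.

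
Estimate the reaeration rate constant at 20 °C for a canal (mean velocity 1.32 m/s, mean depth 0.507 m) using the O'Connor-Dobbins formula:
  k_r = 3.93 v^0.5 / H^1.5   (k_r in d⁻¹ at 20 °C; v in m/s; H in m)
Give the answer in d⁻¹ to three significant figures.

k_r ≈ 12.5 d⁻¹

k_r = 3.93 × 1.32^0.5 / 0.507^1.5 = 3.93 × 1.149 / 0.3610 = 12.51 d⁻¹.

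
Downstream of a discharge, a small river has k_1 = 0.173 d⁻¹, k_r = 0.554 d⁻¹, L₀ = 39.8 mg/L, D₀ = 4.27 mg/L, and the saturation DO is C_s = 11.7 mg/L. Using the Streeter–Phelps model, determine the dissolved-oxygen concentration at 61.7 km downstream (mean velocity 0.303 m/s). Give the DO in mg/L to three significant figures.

DO ≈ 3.42 mg/L

Travel time t = x/v = 61.7 km / (0.303 m/s) = 61700 m / 0.303 m/s = 203600 s = 2.357 d.
k_1 L₀/(k_r−k_1) = 0.173×39.8/(0.554−0.173) = 6.885/0.3810 = 18.07 mg/L.
e^(−k_1 t) = e^(−0.173×2.357) = 0.6652; e^(−k_r t) = e^(−0.554×2.357) = 0.2710.
D = 18.07 × (0.6652 − 0.2710) + 4.27 × 0.2710 = 7.123 + 1.157 = 8.281 mg/L.
DO = C_s − D = 11.7 − 8.281 = 3.419 mg/L.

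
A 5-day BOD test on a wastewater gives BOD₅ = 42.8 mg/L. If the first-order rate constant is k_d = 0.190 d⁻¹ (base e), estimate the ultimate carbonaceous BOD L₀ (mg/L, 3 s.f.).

L₀ ≈ 69.8 mg/L

BOD₅ = L₀(1 − e^(−5k_d)) ⇒ L₀ = BOD₅ / (1 − e^(−5×0.190))
= 42.8 / (1 − 0.3867) = 42.8 / 0.6133 = 69.79 mg/L.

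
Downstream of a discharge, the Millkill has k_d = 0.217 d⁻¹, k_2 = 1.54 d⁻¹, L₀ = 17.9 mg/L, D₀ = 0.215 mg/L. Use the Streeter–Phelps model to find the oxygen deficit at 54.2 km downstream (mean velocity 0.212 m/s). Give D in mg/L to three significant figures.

Travel time t = x/v = 54.2 km / (0.212 m/s) = 54200 m / 0.212 m/s = 255700 s = 2.959 d.
k_d L₀/(k_2−k_d) = 0.217×17.9/(1.54−0.217) = 3.884/1.323 = 2.936 mg/L.
e^(−k_d t) = e^(−0.217×2.959) = 0.5262; e^(−k_2 t) = e^(−1.54×2.959) = 0.01049.
D = 2.936 × (0.5262 − 0.01049) + 0.215 × 0.01049 = 1.514 + 0.002256 = 1.516 mg/L.

D ≈ 1.52 mg/L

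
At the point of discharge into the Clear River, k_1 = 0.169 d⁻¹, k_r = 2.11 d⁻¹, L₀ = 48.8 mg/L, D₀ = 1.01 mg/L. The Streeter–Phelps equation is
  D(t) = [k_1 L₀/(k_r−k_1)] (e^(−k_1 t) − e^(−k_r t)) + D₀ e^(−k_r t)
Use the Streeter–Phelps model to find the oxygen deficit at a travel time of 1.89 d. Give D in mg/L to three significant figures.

D ≈ 3.03 mg/L

k_1 L₀/(k_r−k_1) = 0.169×48.8/(2.11−0.169) = 8.247/1.941 = 4.249 mg/L.
e^(−k_1 t) = e^(−0.169×1.890) = 0.7266; e^(−k_r t) = e^(−2.11×1.890) = 0.01854.
D = 4.249 × (0.7266 − 0.01854) + 1.01 × 0.01854 = 3.008 + 0.01872 = 3.027 mg/L.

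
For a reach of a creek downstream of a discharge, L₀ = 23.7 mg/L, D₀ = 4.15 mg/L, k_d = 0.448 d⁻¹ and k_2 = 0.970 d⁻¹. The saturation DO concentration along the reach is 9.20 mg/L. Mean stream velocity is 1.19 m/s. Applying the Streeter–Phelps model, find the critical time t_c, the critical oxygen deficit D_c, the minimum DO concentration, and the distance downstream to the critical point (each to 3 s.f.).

t_c ≈ 1.04 d; D_c ≈ 6.86 mg/L; min DO ≈ 2.34 mg/L; x_c ≈ 107 km

At the critical point dD/dt = 0, so k_d L₀ e^(−k_d t) = k_2 D. Substituting D(t) from the Streeter–Phelps equation and solving for t gives
t_c = ln[(k_2/k_d)(1 − D₀(k_2−k_d)/(k_d L₀))] / (k_2−k_d).
Here k_2−k_d = 0.5220 d⁻¹ and 1 − D₀(k_2−k_d)/(k_d L₀) = 1 − 4.15×0.5220/(0.448×23.7) = 0.7960, so
t_c = ln(2.165 × 0.7960) / 0.5220 = 0.5443 / 0.5220 = 1.043 d.
L(t_c) = L₀ e^(−k_d t_c) = 23.7 × 0.6268 = 14.85 mg/L, and at the critical point k_2 D_c = k_d L, so D_c = (0.448/0.970) × 14.85 = 6.861 mg/L.
Minimum DO = C_s − D_c = 9.20 − 6.861 = 2.339 mg/L.
x_c = v t_c = 1.19 m/s × 1.043 d × 86400 s/d = 107200 m ≈ 107 km.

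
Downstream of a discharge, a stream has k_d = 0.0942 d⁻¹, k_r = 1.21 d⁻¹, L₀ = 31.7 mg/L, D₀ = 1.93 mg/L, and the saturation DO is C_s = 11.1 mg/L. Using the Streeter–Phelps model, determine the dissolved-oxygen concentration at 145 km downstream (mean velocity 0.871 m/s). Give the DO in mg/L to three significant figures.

DO ≈ 8.94 mg/L

Travel time t = x/v = 145 km / (0.871 m/s) = 145000 m / 0.871 m/s = 166500 s = 1.927 d.
k_d L₀/(k_r−k_d) = 0.0942×31.7/(1.21−0.0942) = 2.986/1.116 = 2.676 mg/L.
e^(−k_d t) = e^(−0.0942×1.927) = 0.8340; e^(−k_r t) = e^(−1.21×1.927) = 0.09716.
D = 2.676 × (0.8340 − 0.09716) + 1.93 × 0.09716 = 1.972 + 0.1875 = 2.160 mg/L.
DO = C_s − D = 11.1 − 2.160 = 8.940 mg/L.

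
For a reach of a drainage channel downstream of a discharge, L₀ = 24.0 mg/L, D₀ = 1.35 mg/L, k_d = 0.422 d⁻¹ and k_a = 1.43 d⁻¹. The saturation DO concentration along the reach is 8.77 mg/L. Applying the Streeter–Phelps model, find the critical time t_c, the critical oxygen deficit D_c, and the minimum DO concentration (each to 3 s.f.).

At the critical point dD/dt = 0, so k_d L₀ e^(−k_d t) = k_a D. Substituting D(t) from the Streeter–Phelps equation and solving for t gives
t_c = ln[(k_a/k_d)(1 − D₀(k_a−k_d)/(k_d L₀))] / (k_a−k_d).
Here k_a−k_d = 1.008 d⁻¹ and 1 − D₀(k_a−k_d)/(k_d L₀) = 1 − 1.35×1.008/(0.422×24.0) = 0.8656, so
t_c = ln(3.389 × 0.8656) / 1.008 = 1.076 / 1.008 = 1.068 d.
L(t_c) = L₀ e^(−k_d t_c) = 24.0 × 0.6373 = 15.30 mg/L, and at the critical point k_a D_c = k_d L, so D_c = (0.422/1.43) × 15.30 = 4.514 mg/L.
Minimum DO = C_s − D_c = 8.77 − 4.514 = 4.256 mg/L.

t_c ≈ 1.07 d; D_c ≈ 4.51 mg/L; min DO ≈ 4.26 mg/L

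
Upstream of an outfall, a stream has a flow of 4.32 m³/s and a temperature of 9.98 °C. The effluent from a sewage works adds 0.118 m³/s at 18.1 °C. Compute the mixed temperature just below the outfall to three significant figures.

10.2 °C

Flow-weighted mixing: C = (Q_r C_r + Q_w C_w)/(Q_r + Q_w)
= (4.32×9.98 + 0.118×18.1)/(4.32 + 0.118) = 45.25/4.438 = 10.20 °C.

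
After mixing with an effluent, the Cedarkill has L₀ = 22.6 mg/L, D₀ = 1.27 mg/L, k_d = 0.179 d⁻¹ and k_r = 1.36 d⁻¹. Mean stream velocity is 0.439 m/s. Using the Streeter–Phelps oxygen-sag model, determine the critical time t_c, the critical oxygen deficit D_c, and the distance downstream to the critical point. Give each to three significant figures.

At the critical point dD/dt = 0, so k_d L₀ e^(−k_d t) = k_r D. Substituting D(t) from the Streeter–Phelps equation and solving for t gives
t_c = ln[(k_r/k_d)(1 − D₀(k_r−k_d)/(k_d L₀))] / (k_r−k_d).
Here k_r−k_d = 1.181 d⁻¹ and 1 − D₀(k_r−k_d)/(k_d L₀) = 1 − 1.27×1.181/(0.179×22.6) = 0.6292, so
t_c = ln(7.598 × 0.6292) / 1.181 = 1.565 / 1.181 = 1.325 d.
D_c = (k_d/k_r) L₀ e^(−k_d t_c) = (0.179/1.36) × 22.6 × e^(−0.179×1.325) = 0.1316 × 22.6 × 0.7889 = 2.347 mg/L.
x_c = v t_c = 0.439 m/s × 1.325 d × 86400 s/d = 50250 m ≈ 50.2 km.

t_c ≈ 1.32 d; D_c ≈ 2.35 mg/L; x_c ≈ 50.2 km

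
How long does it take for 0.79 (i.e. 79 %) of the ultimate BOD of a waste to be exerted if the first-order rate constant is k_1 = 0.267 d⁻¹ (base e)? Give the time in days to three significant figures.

y/L₀ = 1 − e^(−k_1 t) = 0.79 ⇒ e^(−k_1 t) = 0.210
t = −ln(0.210) / 0.267 = 1.561 / 0.267 = 5.845 d.

t ≈ 5.85 d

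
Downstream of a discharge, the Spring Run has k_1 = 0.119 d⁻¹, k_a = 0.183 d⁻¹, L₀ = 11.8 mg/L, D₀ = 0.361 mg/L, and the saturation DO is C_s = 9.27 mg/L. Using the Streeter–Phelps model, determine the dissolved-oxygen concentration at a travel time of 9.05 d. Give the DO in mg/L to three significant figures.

k_1 L₀/(k_a−k_1) = 0.119×11.8/(0.183−0.119) = 1.404/0.06400 = 21.94 mg/L.
e^(−k_1 t) = e^(−0.119×9.050) = 0.3406; e^(−k_a t) = e^(−0.183×9.050) = 0.1909.
D = 21.94 × (0.3406 − 0.1909) + 0.361 × 0.1909 = 3.286 + 0.06890 = 3.355 mg/L.
DO = C_s − D = 9.27 − 3.355 = 5.915 mg/L.

DO ≈ 5.92 mg/L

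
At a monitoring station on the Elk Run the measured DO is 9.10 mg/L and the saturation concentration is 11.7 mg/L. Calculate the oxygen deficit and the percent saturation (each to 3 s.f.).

D = C_s − C = 11.7 − 9.10 = 2.60 mg/L.
% saturation = 9.10/11.7 × 100 = 77.8 %.

D ≈ 2.60 mg/L; 77.8 % saturation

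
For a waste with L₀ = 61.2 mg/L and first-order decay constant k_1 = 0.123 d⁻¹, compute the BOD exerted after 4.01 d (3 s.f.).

y_t = L₀(1 − e^(−k_1 t)) = 61.2 × (1 − e^(−0.123×4.01))
= 61.2 × (1 − 0.6107) = 61.2 × 0.3893 = 23.83 mg/L.

y ≈ 23.8 mg/L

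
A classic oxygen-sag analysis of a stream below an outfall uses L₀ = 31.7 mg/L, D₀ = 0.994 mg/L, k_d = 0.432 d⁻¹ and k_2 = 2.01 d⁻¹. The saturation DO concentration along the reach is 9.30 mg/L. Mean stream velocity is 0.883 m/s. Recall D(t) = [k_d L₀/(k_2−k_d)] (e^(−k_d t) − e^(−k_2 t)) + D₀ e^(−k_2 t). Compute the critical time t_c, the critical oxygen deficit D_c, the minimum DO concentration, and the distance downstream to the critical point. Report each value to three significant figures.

With k_2/k_d = 4.653 and 1 − D₀(k_2−k_d)/(k_d L₀) = 0.8855,
t_c = ln(4.653 × 0.8855) / (2.01 − 0.432) = ln(4.120) / 1.578 = 1.416/1.578 = 0.8972 d.
D_c = (k_d/k_2) L₀ e^(−k_d t_c) = (0.432/2.01) × 31.7 × e^(−0.432×0.8972) = 0.2149 × 31.7 × 0.6787 = 4.624 mg/L.
Minimum DO = C_s − D_c = 9.30 − 4.624 = 4.676 mg/L.
x_c = v t_c = 0.883 m/s × 0.8972 d × 86400 s/d = 68450 m ≈ 68.5 km.

t_c ≈ 0.897 d; D_c ≈ 4.62 mg/L; min DO ≈ 4.68 mg/L; x_c ≈ 68.5 km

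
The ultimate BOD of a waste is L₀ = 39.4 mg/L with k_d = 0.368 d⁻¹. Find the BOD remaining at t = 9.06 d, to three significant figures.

L_t = L₀ e^(−k_d t) = 39.4 × e^(−0.368×9.06) = 39.4 × 0.03565 = 1.405 mg/L.

L ≈ 1.40 mg/L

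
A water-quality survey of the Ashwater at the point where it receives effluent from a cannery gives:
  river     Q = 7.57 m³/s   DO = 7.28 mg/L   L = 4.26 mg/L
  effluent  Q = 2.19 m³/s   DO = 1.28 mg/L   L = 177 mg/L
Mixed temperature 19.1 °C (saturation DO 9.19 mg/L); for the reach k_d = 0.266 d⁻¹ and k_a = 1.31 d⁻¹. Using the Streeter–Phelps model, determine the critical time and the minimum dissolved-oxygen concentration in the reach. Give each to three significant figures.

Mixed DO = (7.57×7.28 + 2.19×1.28)/(7.57+2.19) = 57.91/9.760 = 5.934 mg/L.
Mixed L₀ = (7.57×4.26 + 2.19×177)/(9.760) = 419.9/9.760 = 43.02 mg/L.
Initial deficit D₀ = C_s − DO₀ = 9.19 − 5.934 = 3.256 mg/L.
t_c = (1/1.044) ln[(1.31/0.266)(1 − 3.256×1.044/(0.266×43.02))] = 0.9579 × ln(3.462) = 1.189 d.
D_c = (0.266/1.31) × 43.02 × e^(−0.266×1.189) = 0.2031 × 43.02 × 0.7288 = 6.366 mg/L.
Minimum DO = 9.19 − 6.366 = 2.824 mg/L.

t_c ≈ 1.19 d; minimum DO ≈ 2.82 mg/L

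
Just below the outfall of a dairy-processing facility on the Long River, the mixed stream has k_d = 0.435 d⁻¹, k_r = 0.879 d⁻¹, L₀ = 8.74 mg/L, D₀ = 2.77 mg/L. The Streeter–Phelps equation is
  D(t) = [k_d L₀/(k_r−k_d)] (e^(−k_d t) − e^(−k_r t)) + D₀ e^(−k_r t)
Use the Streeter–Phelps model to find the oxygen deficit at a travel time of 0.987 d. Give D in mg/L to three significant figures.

D ≈ 3.14 mg/L

k_d L₀/(k_r−k_d) = 0.435×8.74/(0.879−0.435) = 3.802/0.4440 = 8.563 mg/L.
e^(−k_d t) = e^(−0.435×0.9870) = 0.6509; e^(−k_r t) = e^(−0.879×0.9870) = 0.4200.
D = 8.563 × (0.6509 − 0.4200) + 2.77 × 0.4200 = 1.978 + 1.163 = 3.141 mg/L.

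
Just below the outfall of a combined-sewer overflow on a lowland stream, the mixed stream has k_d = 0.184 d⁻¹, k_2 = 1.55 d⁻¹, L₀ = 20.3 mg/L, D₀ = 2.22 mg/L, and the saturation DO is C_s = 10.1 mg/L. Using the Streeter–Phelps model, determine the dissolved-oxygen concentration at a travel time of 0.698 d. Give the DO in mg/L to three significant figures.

k_d L₀/(k_2−k_d) = 0.184×20.3/(1.55−0.184) = 3.735/1.366 = 2.734 mg/L.
e^(−k_d t) = e^(−0.184×0.6980) = 0.8795; e^(−k_2 t) = e^(−1.55×0.6980) = 0.3390.
D = 2.734 × (0.8795 − 0.3390) + 2.22 × 0.3390 = 1.478 + 0.7525 = 2.230 mg/L.
DO = C_s − D = 10.1 − 2.230 = 7.870 mg/L.

DO ≈ 7.87 mg/L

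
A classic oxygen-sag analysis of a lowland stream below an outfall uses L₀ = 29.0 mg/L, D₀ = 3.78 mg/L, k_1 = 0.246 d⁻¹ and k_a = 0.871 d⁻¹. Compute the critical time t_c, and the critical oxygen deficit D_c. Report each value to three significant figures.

t_c = [1/(k_a−k_1)] ln[(k_a/k_1)(1 − D₀(k_a−k_1)/(k_1 L₀))]
= [1/(0.871−0.246)] ln[(0.871/0.246)(1 − 3.78×0.6250/(0.246×29.0))]
= (1/0.6250) ln[3.541 × 0.6688] = 1.600 × ln(2.368) = 1.600 × 0.8621 = 1.379 d.
D_c = (k_1/k_a) L₀ e^(−k_1 t_c) = (0.246/0.871) × 29.0 × e^(−0.246×1.379) = 0.2824 × 29.0 × 0.7123 = 5.834 mg/L.

t_c ≈ 1.38 d; D_c ≈ 5.83 mg/L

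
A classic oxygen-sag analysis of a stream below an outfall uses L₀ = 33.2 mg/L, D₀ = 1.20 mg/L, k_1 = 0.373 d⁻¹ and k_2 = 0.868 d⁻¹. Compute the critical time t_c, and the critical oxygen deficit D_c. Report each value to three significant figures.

t_c = [1/(k_2−k_1)] ln[(k_2/k_1)(1 − D₀(k_2−k_1)/(k_1 L₀))]
= [1/(0.868−0.373)] ln[(0.868/0.373)(1 − 1.20×0.4950/(0.373×33.2))]
= (1/0.4950) ln[2.327 × 0.9520] = 2.020 × ln(2.215) = 2.020 × 0.7955 = 1.607 d.
D_c = (k_1/k_2) L₀ e^(−k_1 t_c) = (0.373/0.868) × 33.2 × e^(−0.373×1.607) = 0.4297 × 33.2 × 0.5491 = 7.834 mg/L.

t_c ≈ 1.61 d; D_c ≈ 7.83 mg/L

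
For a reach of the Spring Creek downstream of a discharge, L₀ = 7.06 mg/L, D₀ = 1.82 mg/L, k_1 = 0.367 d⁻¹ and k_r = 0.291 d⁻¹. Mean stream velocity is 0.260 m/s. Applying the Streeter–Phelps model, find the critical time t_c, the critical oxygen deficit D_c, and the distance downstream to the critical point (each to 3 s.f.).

At the critical point dD/dt = 0, so k_1 L₀ e^(−k_1 t) = k_r D. Substituting D(t) from the Streeter–Phelps equation and solving for t gives
t_c = ln[(k_r/k_1)(1 − D₀(k_r−k_1)/(k_1 L₀))] / (k_r−k_1).
Here k_r−k_1 = -0.07600 d⁻¹ and 1 − D₀(k_r−k_1)/(k_1 L₀) = 1 − 1.82×-0.07600/(0.367×7.06) = 1.053, so
t_c = ln(0.7929 × 1.053) / -0.07600 = -0.1800 / -0.07600 = 2.369 d.
L(t_c) = L₀ e^(−k_1 t_c) = 7.06 × 0.4192 = 2.960 mg/L, and at the critical point k_r D_c = k_1 L, so D_c = (0.367/0.291) × 2.960 = 3.733 mg/L.
x_c = v t_c = 0.260 m/s × 2.369 d × 86400 s/d = 53210 m ≈ 53.2 km.

t_c ≈ 2.37 d; D_c ≈ 3.73 mg/L; x_c ≈ 53.2 km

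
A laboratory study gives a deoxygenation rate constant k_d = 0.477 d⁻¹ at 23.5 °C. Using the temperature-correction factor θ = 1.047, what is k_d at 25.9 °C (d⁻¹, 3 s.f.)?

k_d(T₂) = k_d(T₁) · θ^(T₂−T₁) = 0.477 × 1.047^(25.9−23.5)
= 0.477 × 1.047^2.40 = 0.477 × 1.117 = 0.5326 d⁻¹.

k_d ≈ 0.533 d⁻¹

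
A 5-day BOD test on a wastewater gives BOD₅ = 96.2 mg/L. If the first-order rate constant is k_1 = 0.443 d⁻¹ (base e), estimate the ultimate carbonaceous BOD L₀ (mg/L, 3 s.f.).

BOD₅ = L₀(1 − e^(−5k_1)) ⇒ L₀ = BOD₅ / (1 − e^(−5×0.443))
= 96.2 / (1 − 0.1092) = 96.2 / 0.8908 = 108.0 mg/L.

L₀ ≈ 108 mg/L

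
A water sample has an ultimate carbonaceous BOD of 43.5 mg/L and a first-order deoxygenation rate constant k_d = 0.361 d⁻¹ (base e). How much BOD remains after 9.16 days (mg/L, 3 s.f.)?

L ≈ 1.59 mg/L

L_t = L₀ e^(−k_d t) = 43.5 × e^(−0.361×9.16) = 43.5 × 0.03663 = 1.594 mg/L.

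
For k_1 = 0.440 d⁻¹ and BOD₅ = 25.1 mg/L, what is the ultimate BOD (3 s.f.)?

L₀ ≈ 28.2 mg/L

BOD₅ = L₀(1 − e^(−5k_1)) ⇒ L₀ = BOD₅ / (1 − e^(−5×0.440))
= 25.1 / (1 − 0.1108) = 25.1 / 0.8892 = 28.23 mg/L.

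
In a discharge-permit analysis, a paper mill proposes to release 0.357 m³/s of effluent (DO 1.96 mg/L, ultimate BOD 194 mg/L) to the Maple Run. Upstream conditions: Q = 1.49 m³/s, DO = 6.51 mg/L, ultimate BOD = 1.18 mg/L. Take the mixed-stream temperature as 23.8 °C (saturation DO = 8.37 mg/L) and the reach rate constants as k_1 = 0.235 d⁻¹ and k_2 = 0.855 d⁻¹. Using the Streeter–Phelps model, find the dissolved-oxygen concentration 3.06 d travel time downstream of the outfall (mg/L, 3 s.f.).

DO ≈ 2.13 mg/L

Mixed DO = (1.49×6.51 + 0.357×1.96)/(1.49+0.357) = 10.40/1.847 = 5.631 mg/L.
Mixed L₀ = (1.49×1.18 + 0.357×194)/(1.847) = 71.02/1.847 = 38.45 mg/L.
Initial deficit D₀ = C_s − DO₀ = 8.37 − 5.631 = 2.739 mg/L.
D(3.06) = [0.235×38.45/(0.855−0.235)](e^(−0.235×3.06) − e^(−0.855×3.06)) + 2.739 e^(−0.855×3.06)
= 14.57 × (0.4872 − 0.07307) + 2.739 × 0.07307 = 6.235 mg/L.
DO = 8.37 − 6.235 = 2.135 mg/L.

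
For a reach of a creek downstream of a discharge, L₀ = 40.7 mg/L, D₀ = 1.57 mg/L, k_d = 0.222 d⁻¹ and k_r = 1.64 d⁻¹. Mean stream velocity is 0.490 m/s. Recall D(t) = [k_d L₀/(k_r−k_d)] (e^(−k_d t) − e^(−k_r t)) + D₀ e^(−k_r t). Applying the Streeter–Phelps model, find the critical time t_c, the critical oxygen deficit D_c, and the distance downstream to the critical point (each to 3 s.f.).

At the critical point dD/dt = 0, so k_d L₀ e^(−k_d t) = k_r D. Substituting D(t) from the Streeter–Phelps equation and solving for t gives
t_c = ln[(k_r/k_d)(1 − D₀(k_r−k_d)/(k_d L₀))] / (k_r−k_d).
Here k_r−k_d = 1.418 d⁻¹ and 1 − D₀(k_r−k_d)/(k_d L₀) = 1 − 1.57×1.418/(0.222×40.7) = 0.7536, so
t_c = ln(7.387 × 0.7536) / 1.418 = 1.717 / 1.418 = 1.211 d.
D_c = (k_d/k_r) L₀ e^(−k_d t_c) = (0.222/1.64) × 40.7 × e^(−0.222×1.211) = 0.1354 × 40.7 × 0.7643 = 4.211 mg/L.
x_c = v t_c = 0.490 m/s × 1.211 d × 86400 s/d = 51260 m ≈ 51.3 km.

t_c ≈ 1.21 d; D_c ≈ 4.21 mg/L; x_c ≈ 51.3 km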